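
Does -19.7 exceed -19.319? No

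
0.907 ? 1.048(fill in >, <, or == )<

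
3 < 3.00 False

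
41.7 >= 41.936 False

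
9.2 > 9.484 False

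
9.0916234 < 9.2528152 True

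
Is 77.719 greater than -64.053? Yes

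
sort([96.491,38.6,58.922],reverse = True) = [96.491,58.922,38.6]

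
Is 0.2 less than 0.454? Yes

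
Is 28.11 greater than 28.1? Yes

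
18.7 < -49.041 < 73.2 False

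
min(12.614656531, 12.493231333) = 12.493231333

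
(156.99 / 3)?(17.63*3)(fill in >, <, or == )<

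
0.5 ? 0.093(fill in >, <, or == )>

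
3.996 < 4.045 True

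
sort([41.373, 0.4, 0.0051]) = [0.0051, 0.4, 41.373]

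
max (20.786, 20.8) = 20.8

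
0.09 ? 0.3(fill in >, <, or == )<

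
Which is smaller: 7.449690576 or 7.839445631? 7.449690576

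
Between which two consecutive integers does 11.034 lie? 11 and 12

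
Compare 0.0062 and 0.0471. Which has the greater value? 0.0471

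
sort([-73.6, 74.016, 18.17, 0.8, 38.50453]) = [-73.6, 0.8, 18.17, 38.50453, 74.016]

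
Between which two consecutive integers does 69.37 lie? 69 and 70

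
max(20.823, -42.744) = 20.823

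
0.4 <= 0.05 False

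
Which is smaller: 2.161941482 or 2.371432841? 2.161941482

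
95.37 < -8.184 False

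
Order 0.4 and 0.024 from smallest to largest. 0.024, 0.4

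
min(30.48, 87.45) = 30.48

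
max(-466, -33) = -33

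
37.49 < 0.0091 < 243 False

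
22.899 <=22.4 False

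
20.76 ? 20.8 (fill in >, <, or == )<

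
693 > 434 True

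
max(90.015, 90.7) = 90.7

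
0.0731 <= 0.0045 False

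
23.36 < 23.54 True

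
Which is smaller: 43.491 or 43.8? 43.491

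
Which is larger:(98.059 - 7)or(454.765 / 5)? (98.059 - 7)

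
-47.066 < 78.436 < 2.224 False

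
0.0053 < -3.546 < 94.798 False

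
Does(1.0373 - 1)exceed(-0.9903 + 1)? Yes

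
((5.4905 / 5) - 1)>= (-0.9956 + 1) True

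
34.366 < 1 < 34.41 False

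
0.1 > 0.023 True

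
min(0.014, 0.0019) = 0.0019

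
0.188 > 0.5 False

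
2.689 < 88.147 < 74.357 False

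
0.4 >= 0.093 True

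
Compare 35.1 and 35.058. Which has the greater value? 35.1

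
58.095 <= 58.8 True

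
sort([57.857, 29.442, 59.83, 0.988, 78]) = [0.988, 29.442, 57.857, 59.83, 78]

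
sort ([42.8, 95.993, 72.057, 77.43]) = [42.8, 72.057, 77.43, 95.993]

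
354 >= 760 False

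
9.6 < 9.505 False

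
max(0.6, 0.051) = 0.6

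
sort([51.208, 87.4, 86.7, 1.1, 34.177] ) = [1.1, 34.177, 51.208, 86.7, 87.4]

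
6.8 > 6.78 True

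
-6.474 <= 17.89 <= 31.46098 True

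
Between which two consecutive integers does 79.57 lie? 79 and 80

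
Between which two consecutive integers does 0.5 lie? 0 and 1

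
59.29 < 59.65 True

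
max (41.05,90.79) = 90.79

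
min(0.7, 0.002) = 0.002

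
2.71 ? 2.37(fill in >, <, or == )>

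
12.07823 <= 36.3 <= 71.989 True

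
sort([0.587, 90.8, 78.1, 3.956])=[0.587, 3.956, 78.1, 90.8]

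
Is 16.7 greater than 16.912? No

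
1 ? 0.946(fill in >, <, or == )>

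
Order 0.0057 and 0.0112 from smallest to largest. 0.0057, 0.0112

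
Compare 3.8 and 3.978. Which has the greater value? 3.978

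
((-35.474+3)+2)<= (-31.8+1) False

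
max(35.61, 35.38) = 35.61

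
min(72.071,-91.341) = -91.341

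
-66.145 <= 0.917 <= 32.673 True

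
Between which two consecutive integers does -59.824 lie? -60 and -59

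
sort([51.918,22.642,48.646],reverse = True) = [51.918,48.646,22.642]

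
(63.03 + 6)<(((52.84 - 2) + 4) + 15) True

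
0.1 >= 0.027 True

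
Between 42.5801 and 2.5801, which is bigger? 42.5801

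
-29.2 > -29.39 True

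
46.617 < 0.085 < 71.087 False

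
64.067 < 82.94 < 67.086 False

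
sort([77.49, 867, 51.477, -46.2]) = [-46.2, 51.477, 77.49, 867]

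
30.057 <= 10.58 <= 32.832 False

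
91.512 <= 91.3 False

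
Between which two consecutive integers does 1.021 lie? 1 and 2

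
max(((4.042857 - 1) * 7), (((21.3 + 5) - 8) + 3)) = 21.3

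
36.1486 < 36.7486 True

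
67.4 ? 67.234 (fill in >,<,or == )>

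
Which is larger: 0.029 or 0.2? 0.2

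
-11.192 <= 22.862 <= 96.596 True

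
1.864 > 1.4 True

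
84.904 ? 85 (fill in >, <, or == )<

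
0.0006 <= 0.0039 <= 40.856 True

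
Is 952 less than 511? No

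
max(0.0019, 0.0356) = 0.0356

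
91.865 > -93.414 True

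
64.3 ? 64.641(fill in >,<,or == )<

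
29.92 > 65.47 False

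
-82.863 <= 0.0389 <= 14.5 True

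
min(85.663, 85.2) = 85.2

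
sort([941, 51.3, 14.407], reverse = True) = [941, 51.3, 14.407]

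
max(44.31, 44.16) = 44.31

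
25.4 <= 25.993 True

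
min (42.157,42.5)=42.157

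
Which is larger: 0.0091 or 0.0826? 0.0826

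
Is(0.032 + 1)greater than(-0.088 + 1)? Yes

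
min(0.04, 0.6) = 0.04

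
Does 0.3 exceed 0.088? Yes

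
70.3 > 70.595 False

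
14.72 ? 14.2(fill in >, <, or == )>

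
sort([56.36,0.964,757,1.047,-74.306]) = [-74.306,0.964,1.047,56.36,757]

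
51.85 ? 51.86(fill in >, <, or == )<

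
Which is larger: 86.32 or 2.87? 86.32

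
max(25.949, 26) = 26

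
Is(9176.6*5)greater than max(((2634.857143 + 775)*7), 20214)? Yes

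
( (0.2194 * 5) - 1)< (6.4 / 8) True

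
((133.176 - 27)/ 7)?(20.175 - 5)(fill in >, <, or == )<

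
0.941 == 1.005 False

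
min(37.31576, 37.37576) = 37.31576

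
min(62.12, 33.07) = 33.07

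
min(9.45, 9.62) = 9.45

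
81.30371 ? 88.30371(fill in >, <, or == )<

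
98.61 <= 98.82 True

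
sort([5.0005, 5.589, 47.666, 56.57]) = [5.0005, 5.589, 47.666, 56.57]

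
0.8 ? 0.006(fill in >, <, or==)>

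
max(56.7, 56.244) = 56.7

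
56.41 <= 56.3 False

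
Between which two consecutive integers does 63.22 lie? 63 and 64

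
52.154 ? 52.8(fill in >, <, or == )<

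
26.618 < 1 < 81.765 False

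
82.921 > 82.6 True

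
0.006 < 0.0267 True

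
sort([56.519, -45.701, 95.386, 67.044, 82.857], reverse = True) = [95.386, 82.857, 67.044, 56.519, -45.701]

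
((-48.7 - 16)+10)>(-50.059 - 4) False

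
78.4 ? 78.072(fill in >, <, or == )>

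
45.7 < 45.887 True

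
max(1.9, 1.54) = 1.9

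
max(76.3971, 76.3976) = 76.3976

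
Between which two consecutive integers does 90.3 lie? 90 and 91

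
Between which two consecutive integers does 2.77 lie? 2 and 3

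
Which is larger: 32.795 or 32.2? 32.795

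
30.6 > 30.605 False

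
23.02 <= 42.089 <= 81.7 True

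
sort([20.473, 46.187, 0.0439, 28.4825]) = [0.0439, 20.473, 28.4825, 46.187]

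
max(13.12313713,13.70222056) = 13.70222056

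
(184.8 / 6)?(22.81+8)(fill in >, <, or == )<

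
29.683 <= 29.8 True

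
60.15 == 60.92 False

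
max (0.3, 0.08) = 0.3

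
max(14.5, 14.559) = 14.559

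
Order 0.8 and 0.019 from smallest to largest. 0.019, 0.8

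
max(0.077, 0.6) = 0.6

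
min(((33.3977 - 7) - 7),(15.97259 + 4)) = 19.3977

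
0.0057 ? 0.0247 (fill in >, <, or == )<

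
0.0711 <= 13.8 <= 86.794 True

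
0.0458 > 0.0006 True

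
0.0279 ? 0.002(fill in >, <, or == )>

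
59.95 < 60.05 True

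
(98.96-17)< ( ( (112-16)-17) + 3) True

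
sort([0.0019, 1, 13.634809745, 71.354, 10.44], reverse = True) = [71.354, 13.634809745, 10.44, 1, 0.0019]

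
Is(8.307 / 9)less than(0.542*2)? Yes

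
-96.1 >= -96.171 True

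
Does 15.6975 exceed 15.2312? Yes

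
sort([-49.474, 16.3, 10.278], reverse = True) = [16.3, 10.278, -49.474]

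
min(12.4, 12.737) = 12.4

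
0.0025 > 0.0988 False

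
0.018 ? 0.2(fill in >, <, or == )<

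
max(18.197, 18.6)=18.6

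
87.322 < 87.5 True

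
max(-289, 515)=515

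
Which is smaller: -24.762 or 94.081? -24.762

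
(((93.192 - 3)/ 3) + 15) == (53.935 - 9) False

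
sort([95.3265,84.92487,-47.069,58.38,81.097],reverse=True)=[95.3265,84.92487,81.097,58.38,-47.069]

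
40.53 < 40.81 True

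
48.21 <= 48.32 True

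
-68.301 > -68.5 True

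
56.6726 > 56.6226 True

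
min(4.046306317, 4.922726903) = 4.046306317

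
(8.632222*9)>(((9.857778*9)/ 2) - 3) True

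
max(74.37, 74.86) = 74.86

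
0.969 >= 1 False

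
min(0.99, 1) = 0.99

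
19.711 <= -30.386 False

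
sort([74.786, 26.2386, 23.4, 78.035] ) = [23.4, 26.2386, 74.786, 78.035]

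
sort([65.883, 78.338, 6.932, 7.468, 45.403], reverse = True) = [78.338, 65.883, 45.403, 7.468, 6.932]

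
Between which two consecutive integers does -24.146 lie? -25 and -24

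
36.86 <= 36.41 False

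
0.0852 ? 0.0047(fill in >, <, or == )>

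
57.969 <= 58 True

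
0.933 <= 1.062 True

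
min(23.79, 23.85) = 23.79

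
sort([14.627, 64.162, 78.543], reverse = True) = [78.543, 64.162, 14.627]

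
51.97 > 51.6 True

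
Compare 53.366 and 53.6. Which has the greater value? 53.6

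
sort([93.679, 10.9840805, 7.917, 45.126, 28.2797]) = [7.917, 10.9840805, 28.2797, 45.126, 93.679]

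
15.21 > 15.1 True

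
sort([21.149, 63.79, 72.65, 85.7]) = [21.149, 63.79, 72.65, 85.7]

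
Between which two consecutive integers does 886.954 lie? 886 and 887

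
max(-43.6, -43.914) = -43.6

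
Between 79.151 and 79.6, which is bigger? 79.6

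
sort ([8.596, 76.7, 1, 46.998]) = [1, 8.596, 46.998, 76.7]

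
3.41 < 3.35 False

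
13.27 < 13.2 False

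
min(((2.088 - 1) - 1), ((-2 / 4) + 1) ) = 0.088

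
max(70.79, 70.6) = 70.79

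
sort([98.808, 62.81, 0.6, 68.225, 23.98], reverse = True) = [98.808, 68.225, 62.81, 23.98, 0.6]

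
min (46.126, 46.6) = 46.126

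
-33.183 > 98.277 False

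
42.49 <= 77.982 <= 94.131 True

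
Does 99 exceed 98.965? Yes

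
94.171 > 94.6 False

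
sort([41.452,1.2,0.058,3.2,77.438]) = [0.058,1.2,3.2,41.452,77.438]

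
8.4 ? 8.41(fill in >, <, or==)<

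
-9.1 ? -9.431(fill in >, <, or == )>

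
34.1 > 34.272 False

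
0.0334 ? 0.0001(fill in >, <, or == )>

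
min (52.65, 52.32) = 52.32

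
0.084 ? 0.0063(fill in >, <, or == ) >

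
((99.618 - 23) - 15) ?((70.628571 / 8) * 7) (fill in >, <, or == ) <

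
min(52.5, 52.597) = 52.5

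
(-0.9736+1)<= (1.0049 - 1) False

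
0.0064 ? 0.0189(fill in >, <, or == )<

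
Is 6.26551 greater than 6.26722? No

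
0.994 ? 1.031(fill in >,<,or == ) <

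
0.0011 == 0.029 False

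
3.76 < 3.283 False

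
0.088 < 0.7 True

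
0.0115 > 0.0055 True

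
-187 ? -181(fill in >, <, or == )<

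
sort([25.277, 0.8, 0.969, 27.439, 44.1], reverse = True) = [44.1, 27.439, 25.277, 0.969, 0.8]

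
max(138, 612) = 612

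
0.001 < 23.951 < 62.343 True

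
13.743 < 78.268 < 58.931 False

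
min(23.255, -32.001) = -32.001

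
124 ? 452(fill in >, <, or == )<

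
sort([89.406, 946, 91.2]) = [89.406, 91.2, 946]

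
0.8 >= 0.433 True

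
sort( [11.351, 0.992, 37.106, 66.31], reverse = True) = [66.31, 37.106, 11.351, 0.992]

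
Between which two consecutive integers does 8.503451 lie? 8 and 9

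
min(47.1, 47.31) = 47.1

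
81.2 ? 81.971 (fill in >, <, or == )<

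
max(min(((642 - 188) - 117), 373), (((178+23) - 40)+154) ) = 337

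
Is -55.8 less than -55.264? Yes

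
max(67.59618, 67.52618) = 67.59618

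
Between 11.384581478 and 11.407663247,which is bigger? 11.407663247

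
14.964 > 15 False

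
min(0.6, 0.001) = 0.001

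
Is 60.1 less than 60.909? Yes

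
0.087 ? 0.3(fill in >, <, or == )<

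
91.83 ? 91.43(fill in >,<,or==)>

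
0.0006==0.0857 False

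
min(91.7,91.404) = 91.404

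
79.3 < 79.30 False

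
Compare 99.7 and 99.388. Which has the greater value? 99.7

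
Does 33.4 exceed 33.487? No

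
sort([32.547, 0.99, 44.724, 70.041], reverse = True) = [70.041, 44.724, 32.547, 0.99]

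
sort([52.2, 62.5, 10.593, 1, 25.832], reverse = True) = [62.5, 52.2, 25.832, 10.593, 1]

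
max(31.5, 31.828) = 31.828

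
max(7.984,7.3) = 7.984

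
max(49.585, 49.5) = 49.585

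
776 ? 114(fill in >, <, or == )>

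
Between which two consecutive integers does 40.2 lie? 40 and 41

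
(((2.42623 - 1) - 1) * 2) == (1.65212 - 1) False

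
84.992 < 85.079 True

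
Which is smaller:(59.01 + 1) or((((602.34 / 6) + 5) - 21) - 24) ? (59.01 + 1)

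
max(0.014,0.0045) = 0.014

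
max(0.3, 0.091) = 0.3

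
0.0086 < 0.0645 True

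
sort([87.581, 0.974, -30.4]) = [-30.4, 0.974, 87.581]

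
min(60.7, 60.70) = 60.7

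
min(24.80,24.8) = 24.80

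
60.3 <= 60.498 True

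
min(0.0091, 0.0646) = 0.0091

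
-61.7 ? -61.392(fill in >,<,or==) <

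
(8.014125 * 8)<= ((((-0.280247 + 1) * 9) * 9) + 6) True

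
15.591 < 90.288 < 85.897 False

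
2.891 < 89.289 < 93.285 True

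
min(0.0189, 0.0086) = 0.0086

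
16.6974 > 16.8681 False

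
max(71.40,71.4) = 71.4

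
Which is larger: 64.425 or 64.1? 64.425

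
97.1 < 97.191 True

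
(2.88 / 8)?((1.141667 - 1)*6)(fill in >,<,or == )<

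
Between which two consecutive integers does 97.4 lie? 97 and 98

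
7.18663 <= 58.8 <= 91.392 True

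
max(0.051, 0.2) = 0.2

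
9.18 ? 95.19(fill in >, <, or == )<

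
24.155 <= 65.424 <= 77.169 True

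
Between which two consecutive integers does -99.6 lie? -100 and -99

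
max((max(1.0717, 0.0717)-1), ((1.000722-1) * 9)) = 0.0717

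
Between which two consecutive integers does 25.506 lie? 25 and 26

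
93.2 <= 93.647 True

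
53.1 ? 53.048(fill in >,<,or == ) >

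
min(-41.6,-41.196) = -41.6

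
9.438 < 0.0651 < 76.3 False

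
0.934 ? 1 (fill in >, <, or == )<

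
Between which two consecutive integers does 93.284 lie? 93 and 94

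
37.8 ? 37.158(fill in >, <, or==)>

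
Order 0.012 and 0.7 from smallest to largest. 0.012, 0.7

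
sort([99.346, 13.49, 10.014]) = [10.014, 13.49, 99.346]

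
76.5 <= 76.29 False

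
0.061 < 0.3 True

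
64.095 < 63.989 False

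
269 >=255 True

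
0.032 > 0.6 False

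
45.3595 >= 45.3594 True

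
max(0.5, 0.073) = 0.5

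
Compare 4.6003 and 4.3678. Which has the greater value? 4.6003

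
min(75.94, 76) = 75.94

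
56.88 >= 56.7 True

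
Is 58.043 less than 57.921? No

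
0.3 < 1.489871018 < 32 True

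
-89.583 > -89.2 False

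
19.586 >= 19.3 True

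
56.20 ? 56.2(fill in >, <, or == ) ==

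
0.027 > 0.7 False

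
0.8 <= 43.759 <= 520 True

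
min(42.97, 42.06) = 42.06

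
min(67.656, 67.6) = 67.6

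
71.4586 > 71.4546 True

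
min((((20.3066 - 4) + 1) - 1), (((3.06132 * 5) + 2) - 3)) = 14.3066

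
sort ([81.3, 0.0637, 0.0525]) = [0.0525, 0.0637, 81.3]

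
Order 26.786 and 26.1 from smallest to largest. 26.1, 26.786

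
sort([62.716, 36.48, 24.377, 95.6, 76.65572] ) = [24.377, 36.48, 62.716, 76.65572, 95.6]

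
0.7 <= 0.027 False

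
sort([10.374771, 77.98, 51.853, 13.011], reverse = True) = [77.98, 51.853, 13.011, 10.374771]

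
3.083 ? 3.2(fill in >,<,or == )<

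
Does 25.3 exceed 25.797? No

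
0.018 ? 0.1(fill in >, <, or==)<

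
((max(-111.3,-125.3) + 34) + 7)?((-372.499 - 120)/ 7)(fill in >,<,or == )>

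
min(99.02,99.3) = 99.02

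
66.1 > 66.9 False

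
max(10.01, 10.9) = 10.9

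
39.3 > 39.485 False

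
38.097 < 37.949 False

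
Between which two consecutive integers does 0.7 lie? 0 and 1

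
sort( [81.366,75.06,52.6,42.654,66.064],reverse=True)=[81.366,75.06,66.064,52.6,42.654]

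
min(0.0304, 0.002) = 0.002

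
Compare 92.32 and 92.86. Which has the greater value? 92.86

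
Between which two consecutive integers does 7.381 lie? 7 and 8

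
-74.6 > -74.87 True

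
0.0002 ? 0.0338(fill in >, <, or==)<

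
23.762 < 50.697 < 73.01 True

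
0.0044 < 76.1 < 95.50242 True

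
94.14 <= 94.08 False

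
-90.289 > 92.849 False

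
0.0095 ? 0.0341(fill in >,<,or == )<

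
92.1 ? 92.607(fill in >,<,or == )<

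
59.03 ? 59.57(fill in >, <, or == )<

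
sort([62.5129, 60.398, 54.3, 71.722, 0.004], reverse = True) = [71.722, 62.5129, 60.398, 54.3, 0.004]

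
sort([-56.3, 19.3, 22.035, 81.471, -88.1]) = [-88.1, -56.3, 19.3, 22.035, 81.471]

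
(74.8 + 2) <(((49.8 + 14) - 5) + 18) False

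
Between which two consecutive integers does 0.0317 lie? 0 and 1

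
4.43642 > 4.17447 True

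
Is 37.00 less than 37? No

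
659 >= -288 True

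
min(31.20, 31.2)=31.20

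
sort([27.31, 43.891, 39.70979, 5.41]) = [5.41, 27.31, 39.70979, 43.891]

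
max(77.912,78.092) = 78.092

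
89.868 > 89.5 True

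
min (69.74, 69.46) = 69.46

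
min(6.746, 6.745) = 6.745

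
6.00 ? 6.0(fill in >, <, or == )==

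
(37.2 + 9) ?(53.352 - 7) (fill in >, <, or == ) <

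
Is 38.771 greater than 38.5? Yes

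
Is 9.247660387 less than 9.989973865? Yes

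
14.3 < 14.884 True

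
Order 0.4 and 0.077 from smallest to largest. 0.077, 0.4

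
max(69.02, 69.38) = 69.38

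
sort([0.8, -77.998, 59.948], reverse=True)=[59.948, 0.8, -77.998]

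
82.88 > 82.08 True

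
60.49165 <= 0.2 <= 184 False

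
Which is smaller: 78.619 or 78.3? 78.3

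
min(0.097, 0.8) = 0.097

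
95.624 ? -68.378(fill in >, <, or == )>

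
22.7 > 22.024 True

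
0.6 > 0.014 True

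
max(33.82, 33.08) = 33.82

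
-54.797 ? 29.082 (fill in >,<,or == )<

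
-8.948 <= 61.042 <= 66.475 True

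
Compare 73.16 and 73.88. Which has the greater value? 73.88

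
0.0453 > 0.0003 True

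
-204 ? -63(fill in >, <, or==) <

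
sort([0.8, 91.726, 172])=[0.8, 91.726, 172]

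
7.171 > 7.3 False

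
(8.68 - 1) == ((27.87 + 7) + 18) False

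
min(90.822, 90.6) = 90.6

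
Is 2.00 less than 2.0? No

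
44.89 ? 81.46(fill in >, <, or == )<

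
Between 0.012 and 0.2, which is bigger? 0.2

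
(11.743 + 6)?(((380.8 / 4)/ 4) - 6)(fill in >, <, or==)<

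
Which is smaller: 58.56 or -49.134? -49.134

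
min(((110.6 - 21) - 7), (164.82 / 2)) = 82.41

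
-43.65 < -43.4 True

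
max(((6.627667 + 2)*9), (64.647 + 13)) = 77.649003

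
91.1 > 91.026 True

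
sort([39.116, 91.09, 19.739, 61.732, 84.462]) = [19.739, 39.116, 61.732, 84.462, 91.09]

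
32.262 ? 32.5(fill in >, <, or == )<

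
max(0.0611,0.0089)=0.0611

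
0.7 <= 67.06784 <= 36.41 False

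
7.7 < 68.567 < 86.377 True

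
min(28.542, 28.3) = 28.3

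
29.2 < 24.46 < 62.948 False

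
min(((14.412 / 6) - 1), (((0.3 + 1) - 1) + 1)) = 1.3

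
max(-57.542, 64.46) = 64.46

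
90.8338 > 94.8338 False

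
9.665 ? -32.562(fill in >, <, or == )>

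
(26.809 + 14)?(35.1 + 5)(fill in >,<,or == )>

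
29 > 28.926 True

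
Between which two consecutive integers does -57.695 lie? -58 and -57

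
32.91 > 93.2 False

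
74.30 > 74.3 False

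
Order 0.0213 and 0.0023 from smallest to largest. 0.0023, 0.0213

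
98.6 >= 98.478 True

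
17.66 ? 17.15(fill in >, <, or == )>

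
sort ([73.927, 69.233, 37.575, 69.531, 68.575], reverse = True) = [73.927, 69.531, 69.233, 68.575, 37.575]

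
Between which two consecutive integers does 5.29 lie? 5 and 6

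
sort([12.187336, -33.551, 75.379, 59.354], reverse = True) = [75.379, 59.354, 12.187336, -33.551]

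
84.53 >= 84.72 False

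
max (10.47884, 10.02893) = 10.47884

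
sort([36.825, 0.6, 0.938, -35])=[-35, 0.6, 0.938, 36.825]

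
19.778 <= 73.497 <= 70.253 False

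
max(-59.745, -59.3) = -59.3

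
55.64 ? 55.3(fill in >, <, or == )>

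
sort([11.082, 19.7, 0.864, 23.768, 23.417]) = [0.864, 11.082, 19.7, 23.417, 23.768]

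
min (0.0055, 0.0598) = 0.0055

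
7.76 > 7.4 True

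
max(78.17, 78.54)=78.54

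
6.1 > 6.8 False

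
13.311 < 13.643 True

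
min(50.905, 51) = 50.905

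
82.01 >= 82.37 False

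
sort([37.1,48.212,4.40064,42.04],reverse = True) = [48.212,42.04,37.1,4.40064]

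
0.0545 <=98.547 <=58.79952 False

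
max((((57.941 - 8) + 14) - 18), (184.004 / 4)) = 46.001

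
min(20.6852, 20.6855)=20.6852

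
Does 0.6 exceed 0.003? Yes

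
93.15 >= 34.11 True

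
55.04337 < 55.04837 True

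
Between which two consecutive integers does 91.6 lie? 91 and 92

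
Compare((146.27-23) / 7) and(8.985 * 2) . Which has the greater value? (8.985 * 2)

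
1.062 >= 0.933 True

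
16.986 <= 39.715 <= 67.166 True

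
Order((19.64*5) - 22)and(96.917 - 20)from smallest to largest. ((19.64*5) - 22), (96.917 - 20)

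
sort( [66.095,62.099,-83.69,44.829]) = [-83.69,44.829,62.099,66.095]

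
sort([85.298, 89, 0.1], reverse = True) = [89, 85.298, 0.1]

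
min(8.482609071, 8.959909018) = 8.482609071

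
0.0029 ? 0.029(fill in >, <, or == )<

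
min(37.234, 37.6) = 37.234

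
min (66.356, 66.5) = 66.356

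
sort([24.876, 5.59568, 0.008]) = [0.008, 5.59568, 24.876]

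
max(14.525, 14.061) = 14.525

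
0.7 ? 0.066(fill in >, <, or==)>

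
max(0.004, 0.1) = 0.1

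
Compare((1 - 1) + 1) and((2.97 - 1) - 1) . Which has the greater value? ((1 - 1) + 1)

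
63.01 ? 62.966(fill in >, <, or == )>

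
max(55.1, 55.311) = 55.311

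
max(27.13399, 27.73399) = 27.73399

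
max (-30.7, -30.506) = -30.506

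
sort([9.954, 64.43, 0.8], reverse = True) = [64.43, 9.954, 0.8]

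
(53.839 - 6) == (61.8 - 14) False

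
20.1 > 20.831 False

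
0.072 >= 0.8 False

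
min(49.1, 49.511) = 49.1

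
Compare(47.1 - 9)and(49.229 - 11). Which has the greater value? (49.229 - 11)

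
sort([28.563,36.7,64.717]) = [28.563,36.7,64.717]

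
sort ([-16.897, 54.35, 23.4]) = [-16.897, 23.4, 54.35]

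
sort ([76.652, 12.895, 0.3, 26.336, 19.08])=[0.3, 12.895, 19.08, 26.336, 76.652]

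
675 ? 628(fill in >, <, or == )>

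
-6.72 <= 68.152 True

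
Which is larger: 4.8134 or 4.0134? 4.8134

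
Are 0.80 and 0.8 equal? Yes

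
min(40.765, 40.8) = 40.765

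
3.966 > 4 False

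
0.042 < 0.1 True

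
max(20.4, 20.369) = 20.4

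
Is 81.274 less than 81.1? No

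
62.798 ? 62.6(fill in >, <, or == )>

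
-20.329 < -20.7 False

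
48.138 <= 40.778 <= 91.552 False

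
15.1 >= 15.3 False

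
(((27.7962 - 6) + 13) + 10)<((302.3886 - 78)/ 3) True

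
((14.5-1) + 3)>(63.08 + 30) False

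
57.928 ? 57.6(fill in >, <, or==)>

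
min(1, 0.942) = 0.942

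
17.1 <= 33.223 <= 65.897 True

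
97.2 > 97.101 True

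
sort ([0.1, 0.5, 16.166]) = [0.1, 0.5, 16.166]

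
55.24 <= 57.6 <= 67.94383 True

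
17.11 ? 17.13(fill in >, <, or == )<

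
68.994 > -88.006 True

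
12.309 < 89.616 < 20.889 False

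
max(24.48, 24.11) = 24.48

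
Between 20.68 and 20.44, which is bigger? 20.68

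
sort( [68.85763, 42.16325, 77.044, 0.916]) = [0.916, 42.16325, 68.85763, 77.044]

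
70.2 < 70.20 False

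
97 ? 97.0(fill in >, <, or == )==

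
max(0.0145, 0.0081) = 0.0145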